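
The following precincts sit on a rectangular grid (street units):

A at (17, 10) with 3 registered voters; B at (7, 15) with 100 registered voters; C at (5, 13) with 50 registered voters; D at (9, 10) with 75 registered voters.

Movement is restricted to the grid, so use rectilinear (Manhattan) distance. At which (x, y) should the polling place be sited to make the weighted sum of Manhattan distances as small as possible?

(7, 13)

Manhattan distance separates: Σwᵢ(|x−xᵢ|+|y−yᵢ|) = Σwᵢ|x−xᵢ| + Σwᵢ|y−yᵢ|, so x and y are optimised independently as 1-D weighted medians.
Total weight W = 228; half = 114.
x-coordinate, sorted with cumulative weight:
  x=5 (C, w=50) cum 50
  x=7 (B, w=100) cum 150  ← median
  x=9 (D, w=75) cum 225
  x=17 (A, w=3) cum 228
⇒ x* = 7
y-coordinate, sorted with cumulative weight:
  y=10 (A, w=3) cum 3
  y=10 (D, w=75) cum 78
  y=13 (C, w=50) cum 128  ← median
  y=15 (B, w=100) cum 228
⇒ y* = 13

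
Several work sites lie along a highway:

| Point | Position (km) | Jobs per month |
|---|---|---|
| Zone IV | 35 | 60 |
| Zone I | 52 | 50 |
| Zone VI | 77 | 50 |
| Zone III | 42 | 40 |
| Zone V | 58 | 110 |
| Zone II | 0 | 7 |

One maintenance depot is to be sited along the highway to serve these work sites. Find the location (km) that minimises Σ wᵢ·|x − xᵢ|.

For a sum of weighted absolute distances on a line, the optimum is the weighted median (not the mean). Total weight W = 317; half-weight = 158.5.
Sort by position and accumulate weight:
  km 0 (Zone II, w=7) → cum 7
  km 35 (Zone IV, w=60) → cum 67
  km 42 (Zone III, w=40) → cum 107
  km 52 (Zone I, w=50) → cum 157
  km 58 (Zone V, w=110) → cum 267  ≥ 158.5 → median here
  km 77 (Zone VI, w=50) → cum 317
Optimal location: km 58.

x = 58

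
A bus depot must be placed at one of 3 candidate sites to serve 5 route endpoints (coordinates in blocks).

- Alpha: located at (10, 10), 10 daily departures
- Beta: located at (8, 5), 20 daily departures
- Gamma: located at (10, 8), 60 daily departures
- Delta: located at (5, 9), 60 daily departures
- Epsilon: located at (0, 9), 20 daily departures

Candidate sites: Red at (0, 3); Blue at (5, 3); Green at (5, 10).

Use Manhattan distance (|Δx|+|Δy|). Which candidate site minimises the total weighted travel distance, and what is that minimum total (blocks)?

Green, total 810 blocks

Total weighted distance at each candidate:
  Red (0, 3): total = 2050
  Blue (5, 3): total = 1400
  Green (5, 10): total = 810
Minimum is at Green with total 810 blocks.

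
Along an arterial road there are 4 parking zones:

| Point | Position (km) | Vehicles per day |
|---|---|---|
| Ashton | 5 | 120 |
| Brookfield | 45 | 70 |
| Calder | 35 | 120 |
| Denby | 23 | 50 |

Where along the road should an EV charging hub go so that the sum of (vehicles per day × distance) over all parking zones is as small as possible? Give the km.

x = 35

For a sum of weighted absolute distances on a line, the optimum is the weighted median (not the mean). Total weight W = 360; half-weight = 180.
Sort by position and accumulate weight:
  km 5 (Ashton, w=120) → cum 120
  km 23 (Denby, w=50) → cum 170
  km 35 (Calder, w=120) → cum 290  ≥ 180 → median here
  km 45 (Brookfield, w=70) → cum 360
Optimal location: km 35.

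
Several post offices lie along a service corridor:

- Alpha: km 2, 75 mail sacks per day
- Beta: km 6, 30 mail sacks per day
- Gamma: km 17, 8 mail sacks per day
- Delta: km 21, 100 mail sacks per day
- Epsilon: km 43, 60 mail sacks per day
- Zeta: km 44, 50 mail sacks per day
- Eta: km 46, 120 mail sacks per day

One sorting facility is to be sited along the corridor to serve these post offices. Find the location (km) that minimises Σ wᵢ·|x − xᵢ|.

For a sum of weighted absolute distances on a line, the optimum is the weighted median (not the mean). Total weight W = 443; half-weight = 221.5.
Sort by position and accumulate weight:
  km 2 (Alpha, w=75) → cum 75
  km 6 (Beta, w=30) → cum 105
  km 17 (Gamma, w=8) → cum 113
  km 21 (Delta, w=100) → cum 213
  km 43 (Epsilon, w=60) → cum 273  ≥ 221.5 → median here
  km 44 (Zeta, w=50) → cum 323
  km 46 (Eta, w=120) → cum 443
Optimal location: km 43.

x = 43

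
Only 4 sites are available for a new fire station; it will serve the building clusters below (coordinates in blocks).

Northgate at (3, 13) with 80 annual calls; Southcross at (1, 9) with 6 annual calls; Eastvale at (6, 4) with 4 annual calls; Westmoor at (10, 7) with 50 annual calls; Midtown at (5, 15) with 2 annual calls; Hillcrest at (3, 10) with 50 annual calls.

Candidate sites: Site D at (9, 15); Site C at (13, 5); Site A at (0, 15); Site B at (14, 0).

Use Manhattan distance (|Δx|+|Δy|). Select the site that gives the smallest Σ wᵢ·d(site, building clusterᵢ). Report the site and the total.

Site D, total 1788 blocks

Total weighted distance at each candidate:
  Site D (9, 15): total = 1788
  Site C (13, 5): total = 2604
  Site A (0, 15): total = 1820
  Site B (14, 0): total = 3748
Minimum is at Site D with total 1788 blocks.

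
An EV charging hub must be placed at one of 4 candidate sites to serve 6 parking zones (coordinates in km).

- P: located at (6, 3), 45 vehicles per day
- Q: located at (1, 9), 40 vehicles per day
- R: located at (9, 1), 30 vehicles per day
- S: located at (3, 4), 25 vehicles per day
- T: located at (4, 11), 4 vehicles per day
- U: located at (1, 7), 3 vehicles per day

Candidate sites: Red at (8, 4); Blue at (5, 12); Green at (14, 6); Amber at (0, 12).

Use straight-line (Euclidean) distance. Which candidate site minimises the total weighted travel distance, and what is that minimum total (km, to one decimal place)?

Total weighted distance at each candidate:
  Red (8, 4): total = 719.7
  Blue (5, 12): total = 1189.7
  Green (14, 6): total = 1493.6
  Amber (0, 12): total = 1285.0
Minimum is at Red with total 719.7 km.

Red, total 719.7 km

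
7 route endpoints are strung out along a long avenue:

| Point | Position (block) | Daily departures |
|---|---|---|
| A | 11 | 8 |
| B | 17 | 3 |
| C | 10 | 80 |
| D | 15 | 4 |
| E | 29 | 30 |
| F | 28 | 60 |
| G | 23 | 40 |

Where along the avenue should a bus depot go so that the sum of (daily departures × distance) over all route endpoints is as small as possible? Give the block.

x = 23

For a sum of weighted absolute distances on a line, the optimum is the weighted median (not the mean). Total weight W = 225; half-weight = 112.5.
Sort by position and accumulate weight:
  block 10 (C, w=80) → cum 80
  block 11 (A, w=8) → cum 88
  block 15 (D, w=4) → cum 92
  block 17 (B, w=3) → cum 95
  block 23 (G, w=40) → cum 135  ≥ 112.5 → median here
  block 28 (F, w=60) → cum 195
  block 29 (E, w=30) → cum 225
Optimal location: block 23.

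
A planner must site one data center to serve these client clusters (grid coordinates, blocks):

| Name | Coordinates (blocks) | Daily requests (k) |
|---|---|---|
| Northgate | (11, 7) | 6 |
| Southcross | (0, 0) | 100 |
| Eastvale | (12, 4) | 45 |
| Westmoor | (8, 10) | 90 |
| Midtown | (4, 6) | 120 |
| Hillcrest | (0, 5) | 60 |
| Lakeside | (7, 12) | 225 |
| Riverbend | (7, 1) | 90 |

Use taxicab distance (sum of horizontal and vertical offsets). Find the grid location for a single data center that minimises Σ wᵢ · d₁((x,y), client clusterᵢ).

(7, 6)

Manhattan distance separates: Σwᵢ(|x−xᵢ|+|y−yᵢ|) = Σwᵢ|x−xᵢ| + Σwᵢ|y−yᵢ|, so x and y are optimised independently as 1-D weighted medians.
Total weight W = 736; half = 368.
x-coordinate, sorted with cumulative weight:
  x=0 (Southcross, w=100) cum 100
  x=0 (Hillcrest, w=60) cum 160
  x=4 (Midtown, w=120) cum 280
  x=7 (Lakeside, w=225) cum 505  ← median
  x=7 (Riverbend, w=90) cum 595
  x=8 (Westmoor, w=90) cum 685
  x=11 (Northgate, w=6) cum 691
  x=12 (Eastvale, w=45) cum 736
⇒ x* = 7
y-coordinate, sorted with cumulative weight:
  y=0 (Southcross, w=100) cum 100
  y=1 (Riverbend, w=90) cum 190
  y=4 (Eastvale, w=45) cum 235
  y=5 (Hillcrest, w=60) cum 295
  y=6 (Midtown, w=120) cum 415  ← median
  y=7 (Northgate, w=6) cum 421
  y=10 (Westmoor, w=90) cum 511
  y=12 (Lakeside, w=225) cum 736
⇒ y* = 6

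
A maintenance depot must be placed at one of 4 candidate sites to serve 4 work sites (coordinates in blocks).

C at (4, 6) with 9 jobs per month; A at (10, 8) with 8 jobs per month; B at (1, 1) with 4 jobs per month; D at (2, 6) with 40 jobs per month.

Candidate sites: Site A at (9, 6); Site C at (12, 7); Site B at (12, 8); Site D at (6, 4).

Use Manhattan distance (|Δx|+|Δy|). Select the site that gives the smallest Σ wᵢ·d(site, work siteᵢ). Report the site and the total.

Total weighted distance at each candidate:
  Site A (9, 6): total = 401
  Site C (12, 7): total = 613
  Site B (12, 8): total = 658
  Site D (6, 4): total = 372
Minimum is at Site D with total 372 blocks.

Site D, total 372 blocks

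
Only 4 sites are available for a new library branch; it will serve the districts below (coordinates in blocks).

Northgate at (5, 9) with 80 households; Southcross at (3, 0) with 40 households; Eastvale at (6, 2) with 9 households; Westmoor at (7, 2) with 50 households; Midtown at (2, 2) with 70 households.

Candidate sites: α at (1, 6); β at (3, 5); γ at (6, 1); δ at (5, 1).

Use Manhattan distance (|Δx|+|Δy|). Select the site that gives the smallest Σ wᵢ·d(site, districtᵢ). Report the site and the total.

Total weighted distance at each candidate:
  α (1, 6): total = 1811
  β (3, 5): total = 1364
  γ (6, 1): total = 1339
  δ (5, 1): total = 1208
Minimum is at δ with total 1208 blocks.

δ, total 1208 blocks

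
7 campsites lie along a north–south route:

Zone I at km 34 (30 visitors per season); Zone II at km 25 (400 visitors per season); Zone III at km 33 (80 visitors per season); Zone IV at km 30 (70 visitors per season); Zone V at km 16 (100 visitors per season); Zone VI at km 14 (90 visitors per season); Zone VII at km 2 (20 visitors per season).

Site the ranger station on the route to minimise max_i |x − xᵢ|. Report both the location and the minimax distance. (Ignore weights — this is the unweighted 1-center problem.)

location 18, max distance 16

The 1-center on a line is the midpoint of the two extreme points: leftmost at 2, rightmost at 34.
Optimal location = (2 + 34)/2 = 18; maximum distance = (34 − 2)/2 = 16.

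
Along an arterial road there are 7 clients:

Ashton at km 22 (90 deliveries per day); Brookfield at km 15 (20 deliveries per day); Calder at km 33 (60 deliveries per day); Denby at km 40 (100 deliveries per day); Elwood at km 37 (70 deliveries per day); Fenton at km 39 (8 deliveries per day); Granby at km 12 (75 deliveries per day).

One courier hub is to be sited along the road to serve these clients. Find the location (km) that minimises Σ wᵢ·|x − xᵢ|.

For a sum of weighted absolute distances on a line, the optimum is the weighted median (not the mean). Total weight W = 423; half-weight = 211.5.
Sort by position and accumulate weight:
  km 12 (Granby, w=75) → cum 75
  km 15 (Brookfield, w=20) → cum 95
  km 22 (Ashton, w=90) → cum 185
  km 33 (Calder, w=60) → cum 245  ≥ 211.5 → median here
  km 37 (Elwood, w=70) → cum 315
  km 39 (Fenton, w=8) → cum 323
  km 40 (Denby, w=100) → cum 423
Optimal location: km 33.

x = 33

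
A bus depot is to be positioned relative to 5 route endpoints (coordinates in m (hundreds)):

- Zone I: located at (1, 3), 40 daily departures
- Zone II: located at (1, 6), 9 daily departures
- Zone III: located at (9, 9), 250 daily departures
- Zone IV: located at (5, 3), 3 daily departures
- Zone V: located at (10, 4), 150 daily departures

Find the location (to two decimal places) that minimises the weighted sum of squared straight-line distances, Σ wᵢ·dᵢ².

The minimiser of Σwᵢ‖p−pᵢ‖² is the weighted centroid p* = (Σwᵢpᵢ)/(Σwᵢ).
Σwᵢ = 452.
Σwᵢxᵢ = 40·1 + 9·1 + 250·9 + 3·5 + 150·10 = 3814.
Σwᵢyᵢ = 40·3 + 9·6 + 250·9 + 3·3 + 150·4 = 3033.
x* = 3814/452 = 8.44, y* = 3033/452 = 6.71.

(8.44, 6.71)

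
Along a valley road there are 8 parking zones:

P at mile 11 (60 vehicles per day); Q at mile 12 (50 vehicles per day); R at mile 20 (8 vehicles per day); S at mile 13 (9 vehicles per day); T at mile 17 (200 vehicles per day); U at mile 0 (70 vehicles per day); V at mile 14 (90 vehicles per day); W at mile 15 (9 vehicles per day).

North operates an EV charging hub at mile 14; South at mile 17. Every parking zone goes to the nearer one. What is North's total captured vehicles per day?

288

The indifferent point is the midpoint (14+17)/2 = 15.5; parking zones left of it (closer to North at 14) go to North, those right go to South.
  U at 0 (w=70) → North
  P at 11 (w=60) → North
  Q at 12 (w=50) → North
  S at 13 (w=9) → North
  V at 14 (w=90) → North
  W at 15 (w=9) → North
  T at 17 (w=200) → South
  R at 20 (w=8) → South
North captures 288; South captures 208.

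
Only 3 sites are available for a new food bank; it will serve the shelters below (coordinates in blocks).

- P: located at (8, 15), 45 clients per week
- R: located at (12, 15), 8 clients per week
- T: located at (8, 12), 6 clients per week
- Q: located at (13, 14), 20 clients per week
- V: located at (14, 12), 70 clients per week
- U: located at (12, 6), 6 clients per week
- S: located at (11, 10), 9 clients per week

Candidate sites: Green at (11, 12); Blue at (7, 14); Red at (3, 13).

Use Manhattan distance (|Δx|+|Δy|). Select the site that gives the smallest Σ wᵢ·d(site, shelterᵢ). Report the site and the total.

Total weighted distance at each candidate:
  Green (11, 12): total = 670
  Blue (7, 14): total = 1056
  Red (3, 13): total = 1694
Minimum is at Green with total 670 blocks.

Green, total 670 blocks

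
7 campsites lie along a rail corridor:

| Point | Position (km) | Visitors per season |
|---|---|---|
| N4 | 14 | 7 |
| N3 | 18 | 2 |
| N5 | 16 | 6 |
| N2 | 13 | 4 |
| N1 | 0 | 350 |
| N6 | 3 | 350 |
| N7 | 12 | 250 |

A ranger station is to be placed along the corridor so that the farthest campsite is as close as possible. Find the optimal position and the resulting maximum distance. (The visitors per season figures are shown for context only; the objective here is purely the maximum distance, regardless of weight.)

location 9, max distance 9

The 1-center on a line is the midpoint of the two extreme points: leftmost at 0, rightmost at 18.
Optimal location = (0 + 18)/2 = 9; maximum distance = (18 − 0)/2 = 9.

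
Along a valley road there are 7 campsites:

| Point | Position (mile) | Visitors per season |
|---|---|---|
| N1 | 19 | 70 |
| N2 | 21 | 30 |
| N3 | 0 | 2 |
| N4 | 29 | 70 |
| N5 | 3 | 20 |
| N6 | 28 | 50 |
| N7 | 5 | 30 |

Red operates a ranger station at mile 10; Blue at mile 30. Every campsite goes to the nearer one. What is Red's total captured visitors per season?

The indifferent point is the midpoint (10+30)/2 = 20; campsites left of it (closer to Red at 10) go to Red, those right go to Blue.
  N3 at 0 (w=2) → Red
  N5 at 3 (w=20) → Red
  N7 at 5 (w=30) → Red
  N1 at 19 (w=70) → Red
  N2 at 21 (w=30) → Blue
  N6 at 28 (w=50) → Blue
  N4 at 29 (w=70) → Blue
Red captures 122; Blue captures 150.

122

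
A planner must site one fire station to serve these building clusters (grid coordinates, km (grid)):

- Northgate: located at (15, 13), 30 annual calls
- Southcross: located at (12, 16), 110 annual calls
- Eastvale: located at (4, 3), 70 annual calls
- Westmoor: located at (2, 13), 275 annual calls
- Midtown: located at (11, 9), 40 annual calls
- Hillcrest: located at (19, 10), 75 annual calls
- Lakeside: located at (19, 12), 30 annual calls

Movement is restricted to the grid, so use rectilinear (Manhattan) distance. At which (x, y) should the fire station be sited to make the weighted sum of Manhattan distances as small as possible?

Manhattan distance separates: Σwᵢ(|x−xᵢ|+|y−yᵢ|) = Σwᵢ|x−xᵢ| + Σwᵢ|y−yᵢ|, so x and y are optimised independently as 1-D weighted medians.
Total weight W = 630; half = 315.
x-coordinate, sorted with cumulative weight:
  x=2 (Westmoor, w=275) cum 275
  x=4 (Eastvale, w=70) cum 345  ← median
  x=11 (Midtown, w=40) cum 385
  x=12 (Southcross, w=110) cum 495
  x=15 (Northgate, w=30) cum 525
  x=19 (Hillcrest, w=75) cum 600
  x=19 (Lakeside, w=30) cum 630
⇒ x* = 4
y-coordinate, sorted with cumulative weight:
  y=3 (Eastvale, w=70) cum 70
  y=9 (Midtown, w=40) cum 110
  y=10 (Hillcrest, w=75) cum 185
  y=12 (Lakeside, w=30) cum 215
  y=13 (Northgate, w=30) cum 245
  y=13 (Westmoor, w=275) cum 520  ← median
  y=16 (Southcross, w=110) cum 630
⇒ y* = 13

(4, 13)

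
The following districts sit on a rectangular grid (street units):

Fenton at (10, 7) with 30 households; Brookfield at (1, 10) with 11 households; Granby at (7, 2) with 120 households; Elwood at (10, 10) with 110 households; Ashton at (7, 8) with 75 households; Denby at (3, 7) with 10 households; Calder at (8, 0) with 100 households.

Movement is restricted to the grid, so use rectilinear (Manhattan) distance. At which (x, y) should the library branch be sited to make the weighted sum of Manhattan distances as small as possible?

Manhattan distance separates: Σwᵢ(|x−xᵢ|+|y−yᵢ|) = Σwᵢ|x−xᵢ| + Σwᵢ|y−yᵢ|, so x and y are optimised independently as 1-D weighted medians.
Total weight W = 456; half = 228.
x-coordinate, sorted with cumulative weight:
  x=1 (Brookfield, w=11) cum 11
  x=3 (Denby, w=10) cum 21
  x=7 (Granby, w=120) cum 141
  x=7 (Ashton, w=75) cum 216
  x=8 (Calder, w=100) cum 316  ← median
  x=10 (Fenton, w=30) cum 346
  x=10 (Elwood, w=110) cum 456
⇒ x* = 8
y-coordinate, sorted with cumulative weight:
  y=0 (Calder, w=100) cum 100
  y=2 (Granby, w=120) cum 220
  y=7 (Fenton, w=30) cum 250  ← median
  y=7 (Denby, w=10) cum 260
  y=8 (Ashton, w=75) cum 335
  y=10 (Brookfield, w=11) cum 346
  y=10 (Elwood, w=110) cum 456
⇒ y* = 7

(8, 7)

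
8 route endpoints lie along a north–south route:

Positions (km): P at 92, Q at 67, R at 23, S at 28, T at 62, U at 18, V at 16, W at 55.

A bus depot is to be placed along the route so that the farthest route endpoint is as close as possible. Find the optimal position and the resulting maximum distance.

location 54, max distance 38

The 1-center on a line is the midpoint of the two extreme points: leftmost at 16, rightmost at 92.
Optimal location = (16 + 92)/2 = 54; maximum distance = (92 − 16)/2 = 38.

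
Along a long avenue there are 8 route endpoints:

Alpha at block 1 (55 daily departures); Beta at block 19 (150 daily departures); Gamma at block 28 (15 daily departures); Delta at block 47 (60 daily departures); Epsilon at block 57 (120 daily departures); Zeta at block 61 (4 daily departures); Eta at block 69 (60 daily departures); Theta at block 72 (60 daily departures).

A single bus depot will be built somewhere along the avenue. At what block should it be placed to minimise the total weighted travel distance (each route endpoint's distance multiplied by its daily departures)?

For a sum of weighted absolute distances on a line, the optimum is the weighted median (not the mean). Total weight W = 524; half-weight = 262.
Sort by position and accumulate weight:
  block 1 (Alpha, w=55) → cum 55
  block 19 (Beta, w=150) → cum 205
  block 28 (Gamma, w=15) → cum 220
  block 47 (Delta, w=60) → cum 280  ≥ 262 → median here
  block 57 (Epsilon, w=120) → cum 400
  block 61 (Zeta, w=4) → cum 404
  block 69 (Eta, w=60) → cum 464
  block 72 (Theta, w=60) → cum 524
Optimal location: block 47.

x = 47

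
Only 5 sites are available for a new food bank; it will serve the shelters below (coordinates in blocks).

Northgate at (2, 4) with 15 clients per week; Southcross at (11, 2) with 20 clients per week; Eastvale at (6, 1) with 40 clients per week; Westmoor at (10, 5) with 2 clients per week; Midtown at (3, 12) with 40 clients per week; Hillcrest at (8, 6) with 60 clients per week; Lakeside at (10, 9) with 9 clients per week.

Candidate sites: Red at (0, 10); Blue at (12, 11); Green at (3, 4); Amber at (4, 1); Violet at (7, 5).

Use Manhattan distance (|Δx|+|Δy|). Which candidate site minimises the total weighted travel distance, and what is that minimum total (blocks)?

Violet, total 1059 blocks

Total weighted distance at each candidate:
  Red (0, 10): total = 2149
  Blue (12, 11): total = 2087
  Green (3, 4): total = 1319
  Amber (4, 1): total = 1481
  Violet (7, 5): total = 1059
Minimum is at Violet with total 1059 blocks.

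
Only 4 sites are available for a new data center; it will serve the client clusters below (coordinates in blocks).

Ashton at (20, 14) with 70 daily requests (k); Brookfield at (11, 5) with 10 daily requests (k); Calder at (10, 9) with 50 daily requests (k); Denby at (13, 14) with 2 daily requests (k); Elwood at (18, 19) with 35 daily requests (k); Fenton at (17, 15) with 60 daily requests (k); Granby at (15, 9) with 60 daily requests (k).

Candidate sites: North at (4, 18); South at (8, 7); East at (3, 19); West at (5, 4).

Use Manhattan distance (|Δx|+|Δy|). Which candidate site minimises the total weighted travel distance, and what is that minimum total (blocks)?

Total weighted distance at each candidate:
  North (4, 18): total = 5061
  South (8, 7): total = 3934
  East (3, 19): total = 5565
  West (5, 4): total = 5616
Minimum is at South with total 3934 blocks.

South, total 3934 blocks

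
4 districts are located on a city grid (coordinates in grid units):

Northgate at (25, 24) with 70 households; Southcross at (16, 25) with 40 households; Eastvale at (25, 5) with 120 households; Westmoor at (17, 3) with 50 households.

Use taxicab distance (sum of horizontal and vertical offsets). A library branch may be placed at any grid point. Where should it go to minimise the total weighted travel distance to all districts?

Manhattan distance separates: Σwᵢ(|x−xᵢ|+|y−yᵢ|) = Σwᵢ|x−xᵢ| + Σwᵢ|y−yᵢ|, so x and y are optimised independently as 1-D weighted medians.
Total weight W = 280; half = 140.
x-coordinate, sorted with cumulative weight:
  x=16 (Southcross, w=40) cum 40
  x=17 (Westmoor, w=50) cum 90
  x=25 (Northgate, w=70) cum 160  ← median
  x=25 (Eastvale, w=120) cum 280
⇒ x* = 25
y-coordinate, sorted with cumulative weight:
  y=3 (Westmoor, w=50) cum 50
  y=5 (Eastvale, w=120) cum 170  ← median
  y=24 (Northgate, w=70) cum 240
  y=25 (Southcross, w=40) cum 280
⇒ y* = 5

(25, 5)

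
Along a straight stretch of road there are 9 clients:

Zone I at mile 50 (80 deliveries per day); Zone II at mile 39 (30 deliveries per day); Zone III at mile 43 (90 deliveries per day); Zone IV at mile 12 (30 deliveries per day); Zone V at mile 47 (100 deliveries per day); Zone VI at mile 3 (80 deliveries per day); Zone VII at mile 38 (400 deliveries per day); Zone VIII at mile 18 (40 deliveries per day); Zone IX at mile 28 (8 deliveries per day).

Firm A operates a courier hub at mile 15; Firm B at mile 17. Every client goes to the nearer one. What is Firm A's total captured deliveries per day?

The indifferent point is the midpoint (15+17)/2 = 16; clients left of it (closer to Firm A at 15) go to Firm A, those right go to Firm B.
  Zone VI at 3 (w=80) → Firm A
  Zone IV at 12 (w=30) → Firm A
  Zone VIII at 18 (w=40) → Firm B
  Zone IX at 28 (w=8) → Firm B
  Zone VII at 38 (w=400) → Firm B
  Zone II at 39 (w=30) → Firm B
  Zone III at 43 (w=90) → Firm B
  Zone V at 47 (w=100) → Firm B
  Zone I at 50 (w=80) → Firm B
Firm A captures 110; Firm B captures 748.

110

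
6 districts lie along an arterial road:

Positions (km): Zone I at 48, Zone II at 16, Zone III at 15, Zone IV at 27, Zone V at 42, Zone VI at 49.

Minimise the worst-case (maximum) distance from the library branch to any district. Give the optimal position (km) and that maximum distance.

The 1-center on a line is the midpoint of the two extreme points: leftmost at 15, rightmost at 49.
Optimal location = (15 + 49)/2 = 32; maximum distance = (49 − 15)/2 = 17.

location 32, max distance 17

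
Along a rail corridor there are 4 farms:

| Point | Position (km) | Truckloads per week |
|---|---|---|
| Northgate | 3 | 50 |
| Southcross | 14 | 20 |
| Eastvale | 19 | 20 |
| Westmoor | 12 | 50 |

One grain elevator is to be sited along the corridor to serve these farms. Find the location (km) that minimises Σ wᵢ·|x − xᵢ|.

x = 12

For a sum of weighted absolute distances on a line, the optimum is the weighted median (not the mean). Total weight W = 140; half-weight = 70.
Sort by position and accumulate weight:
  km 3 (Northgate, w=50) → cum 50
  km 12 (Westmoor, w=50) → cum 100  ≥ 70 → median here
  km 14 (Southcross, w=20) → cum 120
  km 19 (Eastvale, w=20) → cum 140
Optimal location: km 12.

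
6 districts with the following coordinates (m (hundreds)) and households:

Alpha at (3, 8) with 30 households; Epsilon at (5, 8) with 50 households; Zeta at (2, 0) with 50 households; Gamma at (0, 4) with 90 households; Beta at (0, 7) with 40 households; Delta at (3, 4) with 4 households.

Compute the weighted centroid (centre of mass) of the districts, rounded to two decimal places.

The minimiser of Σwᵢ‖p−pᵢ‖² is the weighted centroid p* = (Σwᵢpᵢ)/(Σwᵢ).
Σwᵢ = 264.
Σwᵢxᵢ = 30·3 + 50·5 + 50·2 + 90·0 + 40·0 + 4·3 = 452.
Σwᵢyᵢ = 30·8 + 50·8 + 50·0 + 90·4 + 40·7 + 4·4 = 1296.
x* = 452/264 = 1.71, y* = 1296/264 = 4.91.

(1.71, 4.91)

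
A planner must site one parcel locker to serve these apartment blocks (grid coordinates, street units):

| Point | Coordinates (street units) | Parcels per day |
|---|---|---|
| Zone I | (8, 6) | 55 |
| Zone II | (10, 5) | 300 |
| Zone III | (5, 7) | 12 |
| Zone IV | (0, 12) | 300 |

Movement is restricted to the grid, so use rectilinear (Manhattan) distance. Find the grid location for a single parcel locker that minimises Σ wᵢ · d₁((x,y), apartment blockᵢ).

(8, 6)

Manhattan distance separates: Σwᵢ(|x−xᵢ|+|y−yᵢ|) = Σwᵢ|x−xᵢ| + Σwᵢ|y−yᵢ|, so x and y are optimised independently as 1-D weighted medians.
Total weight W = 667; half = 333.5.
x-coordinate, sorted with cumulative weight:
  x=0 (Zone IV, w=300) cum 300
  x=5 (Zone III, w=12) cum 312
  x=8 (Zone I, w=55) cum 367  ← median
  x=10 (Zone II, w=300) cum 667
⇒ x* = 8
y-coordinate, sorted with cumulative weight:
  y=5 (Zone II, w=300) cum 300
  y=6 (Zone I, w=55) cum 355  ← median
  y=7 (Zone III, w=12) cum 367
  y=12 (Zone IV, w=300) cum 667
⇒ y* = 6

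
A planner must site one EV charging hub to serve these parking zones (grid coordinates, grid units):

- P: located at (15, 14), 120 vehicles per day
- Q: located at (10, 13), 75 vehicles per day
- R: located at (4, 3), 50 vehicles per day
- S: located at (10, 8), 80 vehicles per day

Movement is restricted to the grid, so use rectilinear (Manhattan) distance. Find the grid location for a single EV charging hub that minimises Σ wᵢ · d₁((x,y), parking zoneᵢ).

(10, 13)

Manhattan distance separates: Σwᵢ(|x−xᵢ|+|y−yᵢ|) = Σwᵢ|x−xᵢ| + Σwᵢ|y−yᵢ|, so x and y are optimised independently as 1-D weighted medians.
Total weight W = 325; half = 162.5.
x-coordinate, sorted with cumulative weight:
  x=4 (R, w=50) cum 50
  x=10 (Q, w=75) cum 125
  x=10 (S, w=80) cum 205  ← median
  x=15 (P, w=120) cum 325
⇒ x* = 10
y-coordinate, sorted with cumulative weight:
  y=3 (R, w=50) cum 50
  y=8 (S, w=80) cum 130
  y=13 (Q, w=75) cum 205  ← median
  y=14 (P, w=120) cum 325
⇒ y* = 13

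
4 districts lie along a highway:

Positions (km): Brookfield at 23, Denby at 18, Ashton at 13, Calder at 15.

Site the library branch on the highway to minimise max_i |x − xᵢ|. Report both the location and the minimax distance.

location 18, max distance 5

The 1-center on a line is the midpoint of the two extreme points: leftmost at 13, rightmost at 23.
Optimal location = (13 + 23)/2 = 18; maximum distance = (23 − 13)/2 = 5.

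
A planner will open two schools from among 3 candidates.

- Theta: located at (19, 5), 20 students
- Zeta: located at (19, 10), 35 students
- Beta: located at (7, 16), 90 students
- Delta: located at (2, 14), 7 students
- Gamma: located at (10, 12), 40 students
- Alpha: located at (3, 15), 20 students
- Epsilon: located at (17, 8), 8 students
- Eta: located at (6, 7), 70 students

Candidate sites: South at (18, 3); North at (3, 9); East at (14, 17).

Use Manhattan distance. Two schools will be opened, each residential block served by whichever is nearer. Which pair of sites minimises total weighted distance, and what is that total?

Evaluate every pair (each demand assigned to the nearer of the two):
  {South, North}: total = 2290
  {North, East}: total = 2448
  {South, East}: total = 2953
Best pair: {South, North} with total 2290.

{South, North}, total 2290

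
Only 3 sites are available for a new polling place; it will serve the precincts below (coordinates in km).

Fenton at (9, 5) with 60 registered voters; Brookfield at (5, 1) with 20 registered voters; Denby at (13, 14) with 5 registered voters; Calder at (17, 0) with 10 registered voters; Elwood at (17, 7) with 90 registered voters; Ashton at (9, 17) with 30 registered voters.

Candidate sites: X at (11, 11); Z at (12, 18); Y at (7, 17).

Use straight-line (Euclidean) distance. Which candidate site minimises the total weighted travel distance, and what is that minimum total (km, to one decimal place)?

Total weighted distance at each candidate:
  X (11, 11): total = 1594.8
  Z (12, 18): total = 2558.0
  Y (7, 17): total = 2616.0
Minimum is at X with total 1594.8 km.

X, total 1594.8 km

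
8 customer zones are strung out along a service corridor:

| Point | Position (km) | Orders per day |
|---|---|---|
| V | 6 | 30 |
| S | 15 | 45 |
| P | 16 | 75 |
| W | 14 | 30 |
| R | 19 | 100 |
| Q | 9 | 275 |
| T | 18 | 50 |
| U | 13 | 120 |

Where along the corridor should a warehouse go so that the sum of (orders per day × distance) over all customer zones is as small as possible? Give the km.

For a sum of weighted absolute distances on a line, the optimum is the weighted median (not the mean). Total weight W = 725; half-weight = 362.5.
Sort by position and accumulate weight:
  km 6 (V, w=30) → cum 30
  km 9 (Q, w=275) → cum 305
  km 13 (U, w=120) → cum 425  ≥ 362.5 → median here
  km 14 (W, w=30) → cum 455
  km 15 (S, w=45) → cum 500
  km 16 (P, w=75) → cum 575
  km 18 (T, w=50) → cum 625
  km 19 (R, w=100) → cum 725
Optimal location: km 13.

x = 13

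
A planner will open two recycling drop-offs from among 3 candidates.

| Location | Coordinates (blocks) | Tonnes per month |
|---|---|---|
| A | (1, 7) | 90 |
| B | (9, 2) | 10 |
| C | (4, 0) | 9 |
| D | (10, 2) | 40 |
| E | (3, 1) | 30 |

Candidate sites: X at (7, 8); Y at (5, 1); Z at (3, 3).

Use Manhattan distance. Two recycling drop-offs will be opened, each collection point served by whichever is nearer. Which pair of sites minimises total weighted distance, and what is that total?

{Y, Z}, total 908

Evaluate every pair (each demand assigned to the nearer of the two):
  {Y, Z}: total = 908
  {X, Y}: total = 998
  {X, Z}: total = 1026
Best pair: {Y, Z} with total 908.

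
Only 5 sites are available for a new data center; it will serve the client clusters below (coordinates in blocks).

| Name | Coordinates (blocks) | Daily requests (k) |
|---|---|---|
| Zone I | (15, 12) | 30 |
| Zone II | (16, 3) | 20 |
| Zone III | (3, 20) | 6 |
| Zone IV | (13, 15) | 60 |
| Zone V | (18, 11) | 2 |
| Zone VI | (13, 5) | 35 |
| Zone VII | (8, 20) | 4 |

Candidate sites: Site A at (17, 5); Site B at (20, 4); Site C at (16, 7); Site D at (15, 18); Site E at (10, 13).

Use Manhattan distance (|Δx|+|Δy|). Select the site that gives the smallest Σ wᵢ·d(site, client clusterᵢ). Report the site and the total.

Total weighted distance at each candidate:
  Site A (17, 5): total = 1594
  Site B (20, 4): total = 2178
  Site C (16, 7): total = 1347
  Site D (15, 18): total = 1465
  Site E (10, 13): total = 1325
Minimum is at Site E with total 1325 blocks.

Site E, total 1325 blocks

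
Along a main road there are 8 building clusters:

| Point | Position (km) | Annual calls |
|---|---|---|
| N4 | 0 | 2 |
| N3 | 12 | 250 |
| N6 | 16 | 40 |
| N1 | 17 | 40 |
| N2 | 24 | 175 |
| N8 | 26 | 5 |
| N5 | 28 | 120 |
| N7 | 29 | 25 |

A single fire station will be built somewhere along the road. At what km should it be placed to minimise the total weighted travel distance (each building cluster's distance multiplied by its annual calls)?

x = 17

For a sum of weighted absolute distances on a line, the optimum is the weighted median (not the mean). Total weight W = 657; half-weight = 328.5.
Sort by position and accumulate weight:
  km 0 (N4, w=2) → cum 2
  km 12 (N3, w=250) → cum 252
  km 16 (N6, w=40) → cum 292
  km 17 (N1, w=40) → cum 332  ≥ 328.5 → median here
  km 24 (N2, w=175) → cum 507
  km 26 (N8, w=5) → cum 512
  km 28 (N5, w=120) → cum 632
  km 29 (N7, w=25) → cum 657
Optimal location: km 17.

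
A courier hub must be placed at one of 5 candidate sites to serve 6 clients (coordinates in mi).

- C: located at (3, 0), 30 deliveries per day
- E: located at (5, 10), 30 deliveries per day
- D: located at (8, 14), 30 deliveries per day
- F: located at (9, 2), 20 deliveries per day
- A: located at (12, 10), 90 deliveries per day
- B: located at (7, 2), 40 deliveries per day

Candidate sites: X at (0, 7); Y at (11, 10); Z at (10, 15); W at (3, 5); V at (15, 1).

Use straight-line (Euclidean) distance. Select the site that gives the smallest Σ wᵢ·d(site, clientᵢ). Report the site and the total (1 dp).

Y, total 1326.9 mi

Total weighted distance at each candidate:
  X (0, 7): total = 2385.6
  Y (11, 10): total = 1326.9
  Z (10, 15): total = 2054.9
  W (3, 5): total = 1881.2
  V (15, 1): total = 2505.8
Minimum is at Y with total 1326.9 mi.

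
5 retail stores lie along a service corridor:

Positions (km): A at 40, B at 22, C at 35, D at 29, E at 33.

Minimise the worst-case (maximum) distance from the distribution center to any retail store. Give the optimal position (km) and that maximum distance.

location 31, max distance 9

The 1-center on a line is the midpoint of the two extreme points: leftmost at 22, rightmost at 40.
Optimal location = (22 + 40)/2 = 31; maximum distance = (40 − 22)/2 = 9.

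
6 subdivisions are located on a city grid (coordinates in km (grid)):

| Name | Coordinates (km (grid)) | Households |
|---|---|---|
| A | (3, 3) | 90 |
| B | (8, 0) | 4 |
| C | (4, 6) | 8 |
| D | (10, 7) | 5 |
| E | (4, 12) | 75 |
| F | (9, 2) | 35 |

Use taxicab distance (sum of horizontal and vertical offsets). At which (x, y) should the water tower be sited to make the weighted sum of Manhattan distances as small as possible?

(4, 3)

Manhattan distance separates: Σwᵢ(|x−xᵢ|+|y−yᵢ|) = Σwᵢ|x−xᵢ| + Σwᵢ|y−yᵢ|, so x and y are optimised independently as 1-D weighted medians.
Total weight W = 217; half = 108.5.
x-coordinate, sorted with cumulative weight:
  x=3 (A, w=90) cum 90
  x=4 (C, w=8) cum 98
  x=4 (E, w=75) cum 173  ← median
  x=8 (B, w=4) cum 177
  x=9 (F, w=35) cum 212
  x=10 (D, w=5) cum 217
⇒ x* = 4
y-coordinate, sorted with cumulative weight:
  y=0 (B, w=4) cum 4
  y=2 (F, w=35) cum 39
  y=3 (A, w=90) cum 129  ← median
  y=6 (C, w=8) cum 137
  y=7 (D, w=5) cum 142
  y=12 (E, w=75) cum 217
⇒ y* = 3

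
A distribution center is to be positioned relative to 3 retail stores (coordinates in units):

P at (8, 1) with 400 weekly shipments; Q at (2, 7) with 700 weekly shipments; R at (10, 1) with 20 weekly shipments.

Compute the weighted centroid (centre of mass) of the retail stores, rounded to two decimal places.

(4.29, 4.75)

The minimiser of Σwᵢ‖p−pᵢ‖² is the weighted centroid p* = (Σwᵢpᵢ)/(Σwᵢ).
Σwᵢ = 1120.
Σwᵢxᵢ = 400·8 + 700·2 + 20·10 = 4800.
Σwᵢyᵢ = 400·1 + 700·7 + 20·1 = 5320.
x* = 4800/1120 = 4.29, y* = 5320/1120 = 4.75.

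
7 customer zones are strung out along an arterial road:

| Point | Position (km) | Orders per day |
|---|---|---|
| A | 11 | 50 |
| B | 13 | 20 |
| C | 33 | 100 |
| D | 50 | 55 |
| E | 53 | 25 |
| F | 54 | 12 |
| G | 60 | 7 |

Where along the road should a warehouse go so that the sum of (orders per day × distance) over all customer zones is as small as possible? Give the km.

x = 33

For a sum of weighted absolute distances on a line, the optimum is the weighted median (not the mean). Total weight W = 269; half-weight = 134.5.
Sort by position and accumulate weight:
  km 11 (A, w=50) → cum 50
  km 13 (B, w=20) → cum 70
  km 33 (C, w=100) → cum 170  ≥ 134.5 → median here
  km 50 (D, w=55) → cum 225
  km 53 (E, w=25) → cum 250
  km 54 (F, w=12) → cum 262
  km 60 (G, w=7) → cum 269
Optimal location: km 33.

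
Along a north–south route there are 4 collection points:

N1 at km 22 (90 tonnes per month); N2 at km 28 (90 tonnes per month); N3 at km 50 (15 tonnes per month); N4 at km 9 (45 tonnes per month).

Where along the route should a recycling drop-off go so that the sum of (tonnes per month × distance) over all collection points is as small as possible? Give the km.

For a sum of weighted absolute distances on a line, the optimum is the weighted median (not the mean). Total weight W = 240; half-weight = 120.
Sort by position and accumulate weight:
  km 9 (N4, w=45) → cum 45
  km 22 (N1, w=90) → cum 135  ≥ 120 → median here
  km 28 (N2, w=90) → cum 225
  km 50 (N3, w=15) → cum 240
Optimal location: km 22.

x = 22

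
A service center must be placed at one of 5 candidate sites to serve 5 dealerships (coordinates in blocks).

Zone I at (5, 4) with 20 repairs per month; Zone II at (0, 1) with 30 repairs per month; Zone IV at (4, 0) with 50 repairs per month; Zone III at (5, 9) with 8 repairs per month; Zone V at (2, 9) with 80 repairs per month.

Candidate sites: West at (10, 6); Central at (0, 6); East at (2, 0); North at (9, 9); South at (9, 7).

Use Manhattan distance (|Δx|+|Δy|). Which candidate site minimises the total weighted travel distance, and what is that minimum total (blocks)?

Total weighted distance at each candidate:
  West (10, 6): total = 2134
  Central (0, 6): total = 1254
  East (2, 0): total = 1146
  North (9, 9): total = 1982
  South (9, 7): total = 1958
Minimum is at East with total 1146 blocks.

East, total 1146 blocks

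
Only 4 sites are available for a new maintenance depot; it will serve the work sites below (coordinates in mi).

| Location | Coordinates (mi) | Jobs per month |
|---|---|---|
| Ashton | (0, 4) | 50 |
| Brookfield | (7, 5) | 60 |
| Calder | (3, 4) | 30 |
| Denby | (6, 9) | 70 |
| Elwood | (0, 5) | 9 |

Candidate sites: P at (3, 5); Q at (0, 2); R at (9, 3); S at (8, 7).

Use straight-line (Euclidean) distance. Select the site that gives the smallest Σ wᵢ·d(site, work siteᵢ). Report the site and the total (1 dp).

P, total 805.1 mi

Total weighted distance at each candidate:
  P (3, 5): total = 805.1
  Q (0, 2): total = 1337.5
  R (9, 3): total = 1357.5
  S (8, 7): total = 1008.5
Minimum is at P with total 805.1 mi.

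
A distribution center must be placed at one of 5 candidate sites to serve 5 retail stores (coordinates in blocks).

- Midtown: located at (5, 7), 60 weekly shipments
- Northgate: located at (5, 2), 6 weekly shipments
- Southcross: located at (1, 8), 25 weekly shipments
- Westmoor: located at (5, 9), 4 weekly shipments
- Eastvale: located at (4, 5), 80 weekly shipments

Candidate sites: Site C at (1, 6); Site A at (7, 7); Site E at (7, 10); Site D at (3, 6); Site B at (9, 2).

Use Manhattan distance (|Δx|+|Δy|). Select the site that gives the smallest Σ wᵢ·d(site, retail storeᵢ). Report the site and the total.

Site D, total 496 blocks

Total weighted distance at each candidate:
  Site C (1, 6): total = 746
  Site A (7, 7): total = 753
  Site E (7, 10): total = 1212
  Site D (3, 6): total = 496
  Site B (9, 2): total = 1598
Minimum is at Site D with total 496 blocks.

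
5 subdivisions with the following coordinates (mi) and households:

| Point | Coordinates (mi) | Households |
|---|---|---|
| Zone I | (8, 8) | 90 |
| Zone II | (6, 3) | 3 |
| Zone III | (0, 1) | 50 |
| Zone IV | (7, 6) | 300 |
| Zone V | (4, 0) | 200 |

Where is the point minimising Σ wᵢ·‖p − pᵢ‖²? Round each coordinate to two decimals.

(5.66, 4.01)

The minimiser of Σwᵢ‖p−pᵢ‖² is the weighted centroid p* = (Σwᵢpᵢ)/(Σwᵢ).
Σwᵢ = 643.
Σwᵢxᵢ = 90·8 + 3·6 + 50·0 + 300·7 + 200·4 = 3638.
Σwᵢyᵢ = 90·8 + 3·3 + 50·1 + 300·6 + 200·0 = 2579.
x* = 3638/643 = 5.66, y* = 2579/643 = 4.01.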